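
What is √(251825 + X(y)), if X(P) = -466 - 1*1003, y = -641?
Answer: 2*√62589 ≈ 500.36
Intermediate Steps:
X(P) = -1469 (X(P) = -466 - 1003 = -1469)
√(251825 + X(y)) = √(251825 - 1469) = √250356 = 2*√62589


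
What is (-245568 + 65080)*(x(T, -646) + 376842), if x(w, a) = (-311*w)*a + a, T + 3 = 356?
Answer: -12868074974832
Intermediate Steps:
T = 353 (T = -3 + 356 = 353)
x(w, a) = a - 311*a*w (x(w, a) = -311*a*w + a = a - 311*a*w)
(-245568 + 65080)*(x(T, -646) + 376842) = (-245568 + 65080)*(-646*(1 - 311*353) + 376842) = -180488*(-646*(1 - 109783) + 376842) = -180488*(-646*(-109782) + 376842) = -180488*(70919172 + 376842) = -180488*71296014 = -12868074974832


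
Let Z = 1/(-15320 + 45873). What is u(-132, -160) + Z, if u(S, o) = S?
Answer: -4032995/30553 ≈ -132.00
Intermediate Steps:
Z = 1/30553 ≈ 3.2730e-5
u(-132, -160) + Z = -132 + 1/30553 = -4032995/30553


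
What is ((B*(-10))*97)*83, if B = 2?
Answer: -161020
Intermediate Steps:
((B*(-10))*97)*83 = ((2*(-10))*97)*83 = -20*97*83 = -1940*83 = -161020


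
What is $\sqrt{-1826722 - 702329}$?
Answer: $i \sqrt{2529051} \approx 1590.3 i$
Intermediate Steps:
$\sqrt{-1826722 - 702329} = \sqrt{-2529051} = i \sqrt{2529051}$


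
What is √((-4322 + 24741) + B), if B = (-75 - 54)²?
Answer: 2*√9265 ≈ 192.51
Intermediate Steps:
B = 16641 (B = (-129)² = 16641)
√((-4322 + 24741) + B) = √((-4322 + 24741) + 16641) = √(20419 + 16641) = √37060 = 2*√9265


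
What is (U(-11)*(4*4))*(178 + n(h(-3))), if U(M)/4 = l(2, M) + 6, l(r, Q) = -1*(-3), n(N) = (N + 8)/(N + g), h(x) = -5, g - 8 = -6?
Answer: 101952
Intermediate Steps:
g = 2 (g = 8 - 6 = 2)
n(N) = (8 + N)/(2 + N) (n(N) = (N + 8)/(N + 2) = (8 + N)/(2 + N))
l(r, Q) = 3
U(M) = 36 (U(M) = 4*(3 + 6) = 4*9 = 36)
(U(-11)*(4*4))*(178 + n(h(-3))) = (36*(4*4))*(178 + (8 - 5)/(2 - 5)) = (36*16)*(178 + 3/(-3)) = 576*(178 - 1/3*3) = 576*(178 - 1) = 576*177 = 101952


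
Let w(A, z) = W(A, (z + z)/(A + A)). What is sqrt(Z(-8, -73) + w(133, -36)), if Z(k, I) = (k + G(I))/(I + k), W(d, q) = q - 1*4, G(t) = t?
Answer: I*sqrt(57855)/133 ≈ 1.8085*I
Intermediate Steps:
W(d, q) = -4 + q (W(d, q) = q - 4 = -4 + q)
Z(k, I) = 1 (Z(k, I) = (k + I)/(I + k) = (I + k)/(I + k) = 1)
w(A, z) = -4 + z/A (w(A, z) = -4 + (z + z)/(A + A) = -4 + (2*z)/((2*A)) = -4 + (2*z)*(1/(2*A)) = -4 + z/A)
sqrt(Z(-8, -73) + w(133, -36)) = sqrt(1 + (-4 - 36/133)) = sqrt(1 - 568/133) = sqrt(-435/133) = I*sqrt(57855)/133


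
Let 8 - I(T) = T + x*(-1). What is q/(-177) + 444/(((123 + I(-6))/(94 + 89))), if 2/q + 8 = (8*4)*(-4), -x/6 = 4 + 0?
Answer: 977949185/1360068 ≈ 719.04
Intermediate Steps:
x = -24 (x = -6*(4 + 0) = -6*4 = -24)
I(T) = -16 - T (I(T) = 8 - (T - 24*(-1)) = 8 - (T + 24) = 8 - (24 + T) = 8 + (-24 - T) = -16 - T)
q = -1/68 (q = 2/(-8 + (8*4)*(-4)) = 2/(-8 + 32*(-4)) = 2/(-8 - 128) = 2/(-136) = 2*(-1/136) = -1/68 ≈ -0.014706)
q/(-177) + 444/(((123 + I(-6))/(94 + 89))) = -1/68/(-177) + 444/(((123 + (-16 - 1*(-6)))/(94 + 89))) = -1/68*(-1/177) + 444/(((123 + (-16 + 6))/183)) = 1/12036 + 444/(((123 - 10)*(1/183))) = 1/12036 + 444/((113*(1/183))) = 1/12036 + 444/(113/183) = 1/12036 + 444*(183/113) = 1/12036 + 81252/113 = 977949185/1360068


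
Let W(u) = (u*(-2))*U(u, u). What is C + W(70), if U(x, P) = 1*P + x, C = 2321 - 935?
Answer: -18214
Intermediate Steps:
C = 1386
U(x, P) = P + x
W(u) = -4*u² (W(u) = (u*(-2))*(u + u) = (-2*u)*(2*u) = -4*u²)
C + W(70) = 1386 - 4*70² = 1386 - 4*4900 = 1386 - 19600 = -18214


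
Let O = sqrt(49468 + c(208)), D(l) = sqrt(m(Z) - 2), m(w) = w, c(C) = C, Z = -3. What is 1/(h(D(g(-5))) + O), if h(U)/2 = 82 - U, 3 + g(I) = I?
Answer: 1/(2*(82 + sqrt(12419) - I*sqrt(5))) ≈ 0.0025844 + 2.9875e-5*I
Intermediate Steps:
g(I) = -3 + I
D(l) = I*sqrt(5) (D(l) = sqrt(-3 - 2) = sqrt(-5) = I*sqrt(5))
h(U) = 164 - 2*U (h(U) = 2*(82 - U) = 164 - 2*U)
O = 2*sqrt(12419) (O = sqrt(49468 + 208) = sqrt(49676) = 2*sqrt(12419) ≈ 222.88)
1/(h(D(g(-5))) + O) = 1/((164 - 2*I*sqrt(5)) + 2*sqrt(12419)) = 1/(164 + 2*sqrt(12419) - 2*I*sqrt(5))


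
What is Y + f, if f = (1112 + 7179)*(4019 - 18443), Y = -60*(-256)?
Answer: -119574024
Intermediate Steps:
Y = 15360
f = -119589384 (f = 8291*(-14424) = -119589384)
Y + f = 15360 - 119589384 = -119574024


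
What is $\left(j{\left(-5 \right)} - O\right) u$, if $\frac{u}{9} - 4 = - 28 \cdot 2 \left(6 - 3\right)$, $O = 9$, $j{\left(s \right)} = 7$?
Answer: $2952$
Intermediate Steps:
$u = -1476$ ($u = 36 + 9 \left(- 28 \cdot 2 \left(6 - 3\right)\right) = 36 + 9 \left(- 28 \cdot 2 \cdot 3\right) = 36 + 9 \left(\left(-28\right) 6\right) = 36 + 9 \left(-168\right) = 36 - 1512 = -1476$)
$\left(j{\left(-5 \right)} - O\right) u = \left(7 - 9\right) \left(-1476\right) = \left(-2\right) \left(-1476\right) = 2952$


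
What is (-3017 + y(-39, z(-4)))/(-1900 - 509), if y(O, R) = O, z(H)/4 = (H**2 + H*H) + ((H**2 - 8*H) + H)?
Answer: 3056/2409 ≈ 1.2686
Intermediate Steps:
z(H) = -28*H + 12*H**2 (z(H) = 4*((H**2 + H*H) + ((H**2 - 8*H) + H)) = 4*((H**2 + H**2) + (H**2 - 7*H)) = 4*(2*H**2 + (H**2 - 7*H)) = 4*(-7*H + 3*H**2) = -28*H + 12*H**2)
(-3017 + y(-39, z(-4)))/(-1900 - 509) = (-3017 - 39)/(-1900 - 509) = -3056/(-2409) = -3056*(-1/2409) = 3056/2409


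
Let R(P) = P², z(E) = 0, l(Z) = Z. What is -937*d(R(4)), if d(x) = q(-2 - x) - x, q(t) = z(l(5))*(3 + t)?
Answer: 14992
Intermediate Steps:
q(t) = 0 (q(t) = 0*(3 + t) = 0)
d(x) = -x (d(x) = 0 - x = -x)
-937*d(R(4)) = -(-937)*4² = -(-937)*16 = -937*(-16) = 14992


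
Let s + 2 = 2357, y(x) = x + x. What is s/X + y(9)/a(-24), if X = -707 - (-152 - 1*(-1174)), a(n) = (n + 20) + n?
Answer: -6933/3458 ≈ -2.0049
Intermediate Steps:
y(x) = 2*x
a(n) = 20 + 2*n (a(n) = (20 + n) + n = 20 + 2*n)
s = 2355 (s = -2 + 2357 = 2355)
X = -1729 (X = -707 - (-152 + 1174) = -707 - 1*1022 = -707 - 1022 = -1729)
s/X + y(9)/a(-24) = 2355/(-1729) + (2*9)/(20 + 2*(-24)) = 2355*(-1/1729) + 18/(20 - 48) = -2355/1729 + 18/(-28) = -2355/1729 + 18*(-1/28) = -2355/1729 - 9/14 = -6933/3458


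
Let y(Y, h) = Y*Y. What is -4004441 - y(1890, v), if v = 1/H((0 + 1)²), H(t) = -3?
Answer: -7576541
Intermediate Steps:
v = -⅓ (v = 1/(-3) = -⅓ ≈ -0.33333)
y(Y, h) = Y²
-4004441 - y(1890, v) = -4004441 - 1*1890² = -4004441 - 1*3572100 = -4004441 - 3572100 = -7576541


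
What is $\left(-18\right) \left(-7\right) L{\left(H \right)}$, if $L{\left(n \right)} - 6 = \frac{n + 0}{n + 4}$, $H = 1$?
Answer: $\frac{3906}{5} \approx 781.2$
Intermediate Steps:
$L{\left(n \right)} = 6 + \frac{n}{4 + n}$ ($L{\left(n \right)} = 6 + \frac{n + 0}{n + 4} = 6 + \frac{n}{4 + n}$)
$\left(-18\right) \left(-7\right) L{\left(H \right)} = \left(-18\right) \left(-7\right) \frac{24 + 7 \cdot 1}{4 + 1} = 126 \frac{24 + 7}{5} = 126 \cdot \frac{1}{5} \cdot 31 = 126 \cdot \frac{31}{5} = \frac{3906}{5}$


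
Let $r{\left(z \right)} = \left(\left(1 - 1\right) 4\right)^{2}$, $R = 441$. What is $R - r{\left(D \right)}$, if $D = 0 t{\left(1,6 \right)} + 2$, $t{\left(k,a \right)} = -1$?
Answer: $441$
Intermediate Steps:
$D = 2$ ($D = 0 \left(-1\right) + 2 = 0 + 2 = 2$)
$r{\left(z \right)} = 0$ ($r{\left(z \right)} = \left(0 \cdot 4\right)^{2} = 0^{2} = 0$)
$R - r{\left(D \right)} = 441 - 0 = 441 + 0 = 441$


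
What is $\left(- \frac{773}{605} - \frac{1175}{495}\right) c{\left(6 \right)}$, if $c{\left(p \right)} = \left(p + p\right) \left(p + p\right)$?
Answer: $- \frac{318112}{605} \approx -525.8$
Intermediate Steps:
$c{\left(p \right)} = 4 p^{2}$ ($c{\left(p \right)} = 2 p 2 p = 4 p^{2}$)
$\left(- \frac{773}{605} - \frac{1175}{495}\right) c{\left(6 \right)} = \left(- \frac{773}{605} - \frac{1175}{495}\right) 4 \cdot 6^{2} = \left(\left(-773\right) \frac{1}{605} - \frac{235}{99}\right) 4 \cdot 36 = \left(- \frac{773}{605} - \frac{235}{99}\right) 144 = \left(- \frac{19882}{5445}\right) 144 = - \frac{318112}{605}$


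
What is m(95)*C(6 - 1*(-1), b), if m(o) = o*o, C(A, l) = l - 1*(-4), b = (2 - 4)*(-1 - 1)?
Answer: 72200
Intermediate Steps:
b = 4 (b = -2*(-2) = 4)
C(A, l) = 4 + l (C(A, l) = l + 4 = 4 + l)
m(o) = o**2
m(95)*C(6 - 1*(-1), b) = 95**2*(4 + 4) = 9025*8 = 72200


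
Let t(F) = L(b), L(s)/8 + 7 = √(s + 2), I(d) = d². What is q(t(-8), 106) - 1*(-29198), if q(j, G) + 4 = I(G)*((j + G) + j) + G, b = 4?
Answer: -38116 + 179776*√6 ≈ 4.0224e+5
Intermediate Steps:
L(s) = -56 + 8*√(2 + s) (L(s) = -56 + 8*√(s + 2) = -56 + 8*√(2 + s))
t(F) = -56 + 8*√6 (t(F) = -56 + 8*√(2 + 4) = -56 + 8*√6)
q(j, G) = -4 + G + G²*(G + 2*j) (q(j, G) = -4 + (G²*((j + G) + j) + G) = -4 + (G²*((G + j) + j) + G) = -4 + (G²*(G + 2*j) + G) = -4 + (G + G²*(G + 2*j)) = -4 + G + G²*(G + 2*j))
q(t(-8), 106) - 1*(-29198) = (-4 + 106 + 106³ + 2*(-56 + 8*√6)*106²) - 1*(-29198) = (-4 + 106 + 1191016 + 2*(-56 + 8*√6)*11236) + 29198 = (-4 + 106 + 1191016 + (-1258432 + 179776*√6)) + 29198 = (-67314 + 179776*√6) + 29198 = -38116 + 179776*√6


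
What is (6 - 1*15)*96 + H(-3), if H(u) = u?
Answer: -867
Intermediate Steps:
(6 - 1*15)*96 + H(-3) = (6 - 1*15)*96 - 3 = (6 - 15)*96 - 3 = -9*96 - 3 = -864 - 3 = -867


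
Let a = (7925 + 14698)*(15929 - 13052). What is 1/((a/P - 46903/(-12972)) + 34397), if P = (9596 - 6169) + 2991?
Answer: 41627148/1854149723789 ≈ 2.2451e-5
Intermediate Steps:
P = 6418 (P = 3427 + 2991 = 6418)
a = 65086371 (a = 22623*2877 = 65086371)
1/((a/P - 46903/(-12972)) + 34397) = 1/((65086371/6418 - 46903/(-12972)) + 34397) = 1/((65086371*(1/6418) - 46903*(-1/12972)) + 34397) = 1/((65086371/6418 + 46903/12972) + 34397) = 1/(422300714033/41627148 + 34397) = 1/(1854149723789/41627148) = 41627148/1854149723789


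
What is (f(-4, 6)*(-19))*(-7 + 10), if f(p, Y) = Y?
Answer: -342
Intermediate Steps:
(f(-4, 6)*(-19))*(-7 + 10) = (6*(-19))*(-7 + 10) = -114*3 = -342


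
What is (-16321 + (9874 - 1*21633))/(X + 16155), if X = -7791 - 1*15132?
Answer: 195/47 ≈ 4.1489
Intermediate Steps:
X = -22923 (X = -7791 - 15132 = -22923)
(-16321 + (9874 - 1*21633))/(X + 16155) = (-16321 + (9874 - 1*21633))/(-22923 + 16155) = (-16321 + (9874 - 21633))/(-6768) = (-16321 - 11759)*(-1/6768) = -28080*(-1/6768) = 195/47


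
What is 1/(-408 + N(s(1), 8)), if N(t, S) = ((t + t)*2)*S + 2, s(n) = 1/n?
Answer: -1/374 ≈ -0.0026738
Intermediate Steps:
s(n) = 1/n
N(t, S) = 2 + 4*S*t (N(t, S) = ((2*t)*2)*S + 2 = (4*t)*S + 2 = 4*S*t + 2 = 2 + 4*S*t)
1/(-408 + N(s(1), 8)) = 1/(-408 + (2 + 4*8/1)) = 1/(-408 + (2 + 4*8*1)) = 1/(-408 + (2 + 32)) = 1/(-408 + 34) = 1/(-374) = -1/374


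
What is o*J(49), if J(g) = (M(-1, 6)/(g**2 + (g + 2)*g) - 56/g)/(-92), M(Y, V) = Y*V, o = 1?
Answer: 2803/225400 ≈ 0.012436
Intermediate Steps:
M(Y, V) = V*Y
J(g) = 3/(46*(g**2 + g*(2 + g))) + 14/(23*g) (J(g) = ((6*(-1))/(g**2 + (g + 2)*g) - 56/g)/(-92) = (-6/(g**2 + (2 + g)*g) - 56/g)*(-1/92) = (-6/(g**2 + g*(2 + g)) - 56/g)*(-1/92) = (-56/g - 6/(g**2 + g*(2 + g)))*(-1/92) = 3/(46*(g**2 + g*(2 + g))) + 14/(23*g))
o*J(49) = 1*((1/92)*(59 + 56*49)/(49*(1 + 49))) = 1*((1/92)*(1/49)*(59 + 2744)/50) = 1*((1/92)*(1/49)*(1/50)*2803) = 1*(2803/225400) = 2803/225400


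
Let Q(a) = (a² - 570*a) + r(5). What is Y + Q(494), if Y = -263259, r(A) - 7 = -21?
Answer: -300817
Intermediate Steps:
r(A) = -14 (r(A) = 7 - 21 = -14)
Q(a) = -14 + a² - 570*a (Q(a) = (a² - 570*a) - 14 = -14 + a² - 570*a)
Y + Q(494) = -263259 + (-14 + 494² - 570*494) = -263259 + (-14 + 244036 - 281580) = -263259 - 37558 = -300817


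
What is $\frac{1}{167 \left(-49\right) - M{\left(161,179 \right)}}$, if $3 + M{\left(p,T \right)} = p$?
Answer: $- \frac{1}{8341} \approx -0.00011989$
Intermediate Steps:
$M{\left(p,T \right)} = -3 + p$
$\frac{1}{167 \left(-49\right) - M{\left(161,179 \right)}} = \frac{1}{167 \left(-49\right) - \left(-3 + 161\right)} = \frac{1}{-8183 - 158} = \frac{1}{-8341} = - \frac{1}{8341}$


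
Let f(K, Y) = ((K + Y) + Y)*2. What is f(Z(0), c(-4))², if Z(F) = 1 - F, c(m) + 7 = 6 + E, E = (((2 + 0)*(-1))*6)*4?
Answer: 37636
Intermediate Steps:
E = -48 (E = ((2*(-1))*6)*4 = -2*6*4 = -12*4 = -48)
c(m) = -49 (c(m) = -7 + (6 - 48) = -7 - 42 = -49)
f(K, Y) = 2*K + 4*Y (f(K, Y) = (K + 2*Y)*2 = 2*K + 4*Y)
f(Z(0), c(-4))² = (2*(1 - 1*0) + 4*(-49))² = (2*(1 + 0) - 196)² = (2*1 - 196)² = (2 - 196)² = (-194)² = 37636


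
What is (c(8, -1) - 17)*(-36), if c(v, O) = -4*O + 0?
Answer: 468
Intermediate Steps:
c(v, O) = -4*O
(c(8, -1) - 17)*(-36) = (-4*(-1) - 17)*(-36) = (4 - 17)*(-36) = -13*(-36) = 468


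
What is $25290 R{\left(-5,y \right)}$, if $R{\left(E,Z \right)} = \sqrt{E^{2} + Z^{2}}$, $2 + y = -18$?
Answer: $126450 \sqrt{17} \approx 5.2137 \cdot 10^{5}$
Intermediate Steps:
$y = -20$ ($y = -2 - 18 = -20$)
$25290 R{\left(-5,y \right)} = 25290 \sqrt{\left(-5\right)^{2} + \left(-20\right)^{2}} = 25290 \sqrt{25 + 400} = 25290 \sqrt{425} = 25290 \cdot 5 \sqrt{17} = 126450 \sqrt{17}$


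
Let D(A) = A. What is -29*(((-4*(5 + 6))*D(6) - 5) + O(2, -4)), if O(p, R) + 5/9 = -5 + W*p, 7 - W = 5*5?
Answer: 81055/9 ≈ 9006.1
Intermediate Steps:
W = -18 (W = 7 - 5*5 = 7 - 1*25 = 7 - 25 = -18)
O(p, R) = -50/9 - 18*p (O(p, R) = -5/9 + (-5 - 18*p) = -50/9 - 18*p)
-29*(((-4*(5 + 6))*D(6) - 5) + O(2, -4)) = -29*((-4*(5 + 6)*6 - 5) + (-50/9 - 18*2)) = -29*((-4*11*6 - 5) + (-50/9 - 36)) = -29*((-44*6 - 5) - 374/9) = -29*((-264 - 5) - 374/9) = -29*(-269 - 374/9) = -29*(-2795/9) = 81055/9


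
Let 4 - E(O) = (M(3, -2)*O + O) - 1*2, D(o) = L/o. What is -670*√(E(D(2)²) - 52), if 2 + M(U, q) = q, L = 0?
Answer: -670*I*√46 ≈ -4544.2*I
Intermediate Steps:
M(U, q) = -2 + q
D(o) = 0 (D(o) = 0/o = 0)
E(O) = 6 + 3*O (E(O) = 4 - (((-2 - 2)*O + O) - 1*2) = 4 - ((-4*O + O) - 2) = 4 - (-3*O - 2) = 4 - (-2 - 3*O) = 4 + (2 + 3*O) = 6 + 3*O)
-670*√(E(D(2)²) - 52) = -670*√((6 + 3*0²) - 52) = -670*√((6 + 3*0) - 52) = -670*√((6 + 0) - 52) = -670*√(6 - 52) = -670*I*√46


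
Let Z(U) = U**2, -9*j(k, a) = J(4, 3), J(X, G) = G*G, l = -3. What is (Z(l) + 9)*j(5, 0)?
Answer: -18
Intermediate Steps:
J(X, G) = G**2
j(k, a) = -1 (j(k, a) = -1/9*3**2 = -1/9*9 = -1)
(Z(l) + 9)*j(5, 0) = ((-3)**2 + 9)*(-1) = (9 + 9)*(-1) = 18*(-1) = -18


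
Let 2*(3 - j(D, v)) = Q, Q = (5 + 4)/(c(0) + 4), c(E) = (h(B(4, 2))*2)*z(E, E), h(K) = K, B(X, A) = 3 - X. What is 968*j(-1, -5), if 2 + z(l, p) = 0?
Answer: 4719/2 ≈ 2359.5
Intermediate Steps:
z(l, p) = -2 (z(l, p) = -2 + 0 = -2)
c(E) = 4 (c(E) = ((3 - 1*4)*2)*(-2) = ((3 - 4)*2)*(-2) = -1*2*(-2) = -2*(-2) = 4)
Q = 9/8 (Q = (5 + 4)/(4 + 4) = 9/8 ≈ 1.1250)
j(D, v) = 39/16 (j(D, v) = 3 - 1/2*9/8 = 3 - 9/16 = 39/16)
968*j(-1, -5) = 968*(39/16) = 4719/2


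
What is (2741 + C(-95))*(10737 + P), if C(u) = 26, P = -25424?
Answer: -40638929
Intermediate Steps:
(2741 + C(-95))*(10737 + P) = (2741 + 26)*(10737 - 25424) = 2767*(-14687) = -40638929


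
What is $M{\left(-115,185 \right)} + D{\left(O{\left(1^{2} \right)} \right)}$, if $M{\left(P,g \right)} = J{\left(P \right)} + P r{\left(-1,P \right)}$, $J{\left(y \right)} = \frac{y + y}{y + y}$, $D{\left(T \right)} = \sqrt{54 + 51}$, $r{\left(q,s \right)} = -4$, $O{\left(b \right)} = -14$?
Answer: $461 + \sqrt{105} \approx 471.25$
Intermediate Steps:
$D{\left(T \right)} = \sqrt{105}$
$J{\left(y \right)} = 1$ ($J{\left(y \right)} = \frac{2 y}{2 y} = 2 y \frac{1}{2 y} = 1$)
$M{\left(P,g \right)} = 1 - 4 P$ ($M{\left(P,g \right)} = 1 + P \left(-4\right) = 1 - 4 P$)
$M{\left(-115,185 \right)} + D{\left(O{\left(1^{2} \right)} \right)} = \left(1 - -460\right) + \sqrt{105} = \left(1 + 460\right) + \sqrt{105} = 461 + \sqrt{105}$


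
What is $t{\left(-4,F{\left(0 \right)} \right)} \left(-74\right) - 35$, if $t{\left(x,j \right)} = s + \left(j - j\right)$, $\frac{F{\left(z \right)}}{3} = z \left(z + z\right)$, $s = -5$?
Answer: $335$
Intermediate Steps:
$F{\left(z \right)} = 6 z^{2}$ ($F{\left(z \right)} = 3 z \left(z + z\right) = 3 z 2 z = 3 \cdot 2 z^{2} = 6 z^{2}$)
$t{\left(x,j \right)} = -5$ ($t{\left(x,j \right)} = -5 + \left(j - j\right) = -5 + 0 = -5$)
$t{\left(-4,F{\left(0 \right)} \right)} \left(-74\right) - 35 = \left(-5\right) \left(-74\right) - 35 = 370 - 35 = 335$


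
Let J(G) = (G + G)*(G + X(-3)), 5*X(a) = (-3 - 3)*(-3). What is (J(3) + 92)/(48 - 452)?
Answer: -329/1010 ≈ -0.32574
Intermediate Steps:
X(a) = 18/5 (X(a) = ((-3 - 3)*(-3))/5 = (-6*(-3))/5 = (⅕)*18 = 18/5)
J(G) = 2*G*(18/5 + G) (J(G) = (G + G)*(G + 18/5) = (2*G)*(18/5 + G) = 2*G*(18/5 + G))
(J(3) + 92)/(48 - 452) = ((⅖)*3*(18 + 5*3) + 92)/(48 - 452) = ((⅖)*3*(18 + 15) + 92)/(-404) = ((⅖)*3*33 + 92)*(-1/404) = (198/5 + 92)*(-1/404) = (658/5)*(-1/404) = -329/1010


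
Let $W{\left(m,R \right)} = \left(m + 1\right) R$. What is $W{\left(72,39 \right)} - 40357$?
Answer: $-37510$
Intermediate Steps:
$W{\left(m,R \right)} = R \left(1 + m\right)$ ($W{\left(m,R \right)} = \left(1 + m\right) R = R \left(1 + m\right)$)
$W{\left(72,39 \right)} - 40357 = 39 \left(1 + 72\right) - 40357 = 39 \cdot 73 - 40357 = 2847 - 40357 = -37510$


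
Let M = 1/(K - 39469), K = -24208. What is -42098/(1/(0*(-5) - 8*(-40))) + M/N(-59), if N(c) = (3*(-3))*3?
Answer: -23161026349439/1719279 ≈ -1.3471e+7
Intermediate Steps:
M = -1/63677 (M = 1/(-24208 - 39469) = 1/(-63677) = -1/63677 ≈ -1.5704e-5)
N(c) = -27 (N(c) = -9*3 = -27)
-42098/(1/(0*(-5) - 8*(-40))) + M/N(-59) = -42098/(1/(0*(-5) - 8*(-40))) - 1/63677/(-27) = -42098/(1/(0 + 320)) - 1/63677*(-1/27) = -42098/(1/320) + 1/1719279 = -42098/1/320 + 1/1719279 = -42098*320 + 1/1719279 = -13471360 + 1/1719279 = -23161026349439/1719279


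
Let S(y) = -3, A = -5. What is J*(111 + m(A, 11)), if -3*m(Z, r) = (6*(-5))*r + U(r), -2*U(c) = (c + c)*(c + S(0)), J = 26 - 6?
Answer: 15020/3 ≈ 5006.7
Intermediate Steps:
J = 20
U(c) = -c*(-3 + c) (U(c) = -(c + c)*(c - 3)/2 = -2*c*(-3 + c)/2 = -c*(-3 + c))
m(Z, r) = 10*r - r*(3 - r)/3 (m(Z, r) = -((6*(-5))*r + r*(3 - r))/3 = -(-30*r + r*(3 - r))/3 = 10*r - r*(3 - r)/3)
J*(111 + m(A, 11)) = 20*(111 + (⅓)*11*(27 + 11)) = 20*(111 + (⅓)*11*38) = 20*(111 + 418/3) = 20*(751/3) = 15020/3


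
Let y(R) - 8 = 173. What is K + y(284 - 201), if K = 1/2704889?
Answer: 489584910/2704889 ≈ 181.00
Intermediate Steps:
y(R) = 181 (y(R) = 8 + 173 = 181)
K = 1/2704889 ≈ 3.6970e-7
K + y(284 - 201) = 1/2704889 + 181 = 489584910/2704889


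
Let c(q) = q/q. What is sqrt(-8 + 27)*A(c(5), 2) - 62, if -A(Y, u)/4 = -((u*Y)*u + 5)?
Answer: -62 + 36*sqrt(19) ≈ 94.920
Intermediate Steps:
c(q) = 1
A(Y, u) = 20 + 4*Y*u**2 (A(Y, u) = -(-4)*((u*Y)*u + 5) = -(-4)*((Y*u)*u + 5) = -(-4)*(Y*u**2 + 5) = -(-4)*(5 + Y*u**2) = -4*(-5 - Y*u**2) = 20 + 4*Y*u**2)
sqrt(-8 + 27)*A(c(5), 2) - 62 = sqrt(-8 + 27)*(20 + 4*1*2**2) - 62 = sqrt(19)*(20 + 4*1*4) - 62 = sqrt(19)*(20 + 16) - 62 = sqrt(19)*36 - 62 = 36*sqrt(19) - 62 = -62 + 36*sqrt(19)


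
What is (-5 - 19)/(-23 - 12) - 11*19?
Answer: -7291/35 ≈ -208.31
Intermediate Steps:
(-5 - 19)/(-23 - 12) - 11*19 = -24/(-35) - 209 = -24*(-1/35) - 209 = 24/35 - 209 = -7291/35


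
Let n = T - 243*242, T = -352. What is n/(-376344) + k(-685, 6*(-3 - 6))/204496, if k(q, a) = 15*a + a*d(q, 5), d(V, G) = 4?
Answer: 731965339/4810052664 ≈ 0.15217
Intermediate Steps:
n = -59158 (n = -352 - 243*242 = -352 - 58806 = -59158)
k(q, a) = 19*a (k(q, a) = 15*a + a*4 = 15*a + 4*a = 19*a)
n/(-376344) + k(-685, 6*(-3 - 6))/204496 = -59158/(-376344) + (19*(6*(-3 - 6)))/204496 = -59158*(-1/376344) + (19*(6*(-9)))*(1/204496) = 29579/188172 + (19*(-54))*(1/204496) = 29579/188172 - 1026*1/204496 = 29579/188172 - 513/102248 = 731965339/4810052664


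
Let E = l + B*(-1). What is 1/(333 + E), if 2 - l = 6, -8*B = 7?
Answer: 8/2639 ≈ 0.0030315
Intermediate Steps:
B = -7/8 (B = -⅛*7 = -7/8 ≈ -0.87500)
l = -4 (l = 2 - 1*6 = 2 - 6 = -4)
E = -25/8 (E = -4 - 7/8*(-1) = -4 + 7/8 = -25/8 ≈ -3.1250)
1/(333 + E) = 1/(333 - 25/8) = 1/(2639/8) = 8/2639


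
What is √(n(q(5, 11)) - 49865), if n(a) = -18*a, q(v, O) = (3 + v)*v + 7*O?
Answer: I*√51971 ≈ 227.97*I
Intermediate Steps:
q(v, O) = 7*O + v*(3 + v) (q(v, O) = v*(3 + v) + 7*O = 7*O + v*(3 + v))
√(n(q(5, 11)) - 49865) = √(-18*(5² + 3*5 + 7*11) - 49865) = √(-18*(25 + 15 + 77) - 49865) = √(-18*117 - 49865) = √(-2106 - 49865) = √(-51971) = I*√51971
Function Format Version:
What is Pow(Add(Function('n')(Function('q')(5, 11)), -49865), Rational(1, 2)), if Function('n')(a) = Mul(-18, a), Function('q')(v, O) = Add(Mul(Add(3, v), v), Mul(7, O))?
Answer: Mul(I, Pow(51971, Rational(1, 2))) ≈ Mul(227.97, I)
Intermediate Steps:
Function('q')(v, O) = Add(Mul(7, O), Mul(v, Add(3, v))) (Function('q')(v, O) = Add(Mul(v, Add(3, v)), Mul(7, O)) = Add(Mul(7, O), Mul(v, Add(3, v))))
Pow(Add(Function('n')(Function('q')(5, 11)), -49865), Rational(1, 2)) = Pow(Add(Mul(-18, Add(Pow(5, 2), Mul(3, 5), Mul(7, 11))), -49865), Rational(1, 2)) = Pow(Add(Mul(-18, Add(25, 15, 77)), -49865), Rational(1, 2)) = Pow(Add(Mul(-18, 117), -49865), Rational(1, 2)) = Pow(Add(-2106, -49865), Rational(1, 2)) = Pow(-51971, Rational(1, 2)) = Mul(I, Pow(51971, Rational(1, 2)))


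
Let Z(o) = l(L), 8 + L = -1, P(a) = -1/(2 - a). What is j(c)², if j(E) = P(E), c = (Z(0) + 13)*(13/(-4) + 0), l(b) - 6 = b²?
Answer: 1/106929 ≈ 9.3520e-6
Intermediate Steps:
L = -9 (L = -8 - 1 = -9)
l(b) = 6 + b²
Z(o) = 87 (Z(o) = 6 + (-9)² = 6 + 81 = 87)
c = -325 (c = (87 + 13)*(13/(-4) + 0) = 100*(13*(-¼) + 0) = 100*(-13/4 + 0) = 100*(-13/4) = -325)
j(E) = 1/(-2 + E)
j(c)² = (1/(-2 - 325))² = (1/(-327))² = (-1/327)² = 1/106929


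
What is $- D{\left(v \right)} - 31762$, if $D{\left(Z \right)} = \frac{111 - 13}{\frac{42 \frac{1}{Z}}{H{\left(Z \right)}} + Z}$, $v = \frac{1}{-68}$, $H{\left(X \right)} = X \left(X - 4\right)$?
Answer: $- \frac{1358230855298}{42762765} \approx -31762.0$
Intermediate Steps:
$H{\left(X \right)} = X \left(-4 + X\right)$
$v = - \frac{1}{68} \approx -0.014706$
$D{\left(Z \right)} = \frac{98}{Z + \frac{42}{Z^{2} \left(-4 + Z\right)}}$ ($D{\left(Z \right)} = \frac{111 - 13}{\frac{42 \frac{1}{Z}}{Z \left(-4 + Z\right)} + Z} = \frac{98}{\frac{42}{Z} \frac{1}{Z \left(-4 + Z\right)} + Z} = \frac{98}{\frac{42}{Z^{2} \left(-4 + Z\right)} + Z} = \frac{98}{Z + \frac{42}{Z^{2} \left(-4 + Z\right)}}$)
$- D{\left(v \right)} - 31762 = - \frac{98 \left(- \frac{1}{68}\right)^{2} \left(-4 - \frac{1}{68}\right)}{42 + \left(- \frac{1}{68}\right)^{3} \left(-4 - \frac{1}{68}\right)} - 31762 = - \frac{98 \left(-273\right)}{4624 \left(42 - - \frac{273}{21381376}\right) 68} - 31762 = - \frac{98 \left(-273\right)}{4624 \left(42 + \frac{273}{21381376}\right) 68} - 31762 = - \frac{98 \left(-273\right)}{4624 \cdot \frac{898018065}{21381376} \cdot 68} - 31762 = - \frac{98 \cdot 21381376 \left(-273\right)}{4624 \cdot 898018065 \cdot 68} - 31762 = \left(-1\right) \left(- \frac{86632}{42762765}\right) - 31762 = \frac{86632}{42762765} - 31762 = - \frac{1358230855298}{42762765}$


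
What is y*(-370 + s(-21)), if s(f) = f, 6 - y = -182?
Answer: -73508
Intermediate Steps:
y = 188 (y = 6 - 1*(-182) = 6 + 182 = 188)
y*(-370 + s(-21)) = 188*(-370 - 21) = 188*(-391) = -73508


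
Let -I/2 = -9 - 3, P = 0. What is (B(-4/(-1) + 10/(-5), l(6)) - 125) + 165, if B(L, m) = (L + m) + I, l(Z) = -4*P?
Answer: 66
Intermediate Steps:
l(Z) = 0 (l(Z) = -4*0 = 0)
I = 24 (I = -2*(-9 - 3) = -2*(-12) = 24)
B(L, m) = 24 + L + m (B(L, m) = (L + m) + 24 = 24 + L + m)
(B(-4/(-1) + 10/(-5), l(6)) - 125) + 165 = ((24 + (-4/(-1) + 10/(-5)) + 0) - 125) + 165 = ((24 + (-4*(-1) + 10*(-1/5)) + 0) - 125) + 165 = ((24 + (4 - 2) + 0) - 125) + 165 = ((24 + 2 + 0) - 125) + 165 = (26 - 125) + 165 = -99 + 165 = 66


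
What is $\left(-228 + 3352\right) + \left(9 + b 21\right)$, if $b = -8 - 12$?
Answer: $2713$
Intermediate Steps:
$b = -20$ ($b = -8 - 12 = -20$)
$\left(-228 + 3352\right) + \left(9 + b 21\right) = \left(-228 + 3352\right) + \left(9 - 420\right) = 3124 + \left(9 - 420\right) = 3124 - 411 = 2713$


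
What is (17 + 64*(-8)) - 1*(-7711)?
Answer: 7216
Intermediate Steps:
(17 + 64*(-8)) - 1*(-7711) = (17 - 512) + 7711 = -495 + 7711 = 7216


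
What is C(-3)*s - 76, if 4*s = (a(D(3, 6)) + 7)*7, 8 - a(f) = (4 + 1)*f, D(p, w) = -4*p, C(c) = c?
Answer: -1879/4 ≈ -469.75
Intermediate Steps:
a(f) = 8 - 5*f (a(f) = 8 - (4 + 1)*f = 8 - 5*f)
s = 525/4 (s = (((8 - (-20)*3) + 7)*7)/4 = (((8 - 5*(-12)) + 7)*7)/4 = (((8 + 60) + 7)*7)/4 = ((68 + 7)*7)/4 = (75*7)/4 = (¼)*525 = 525/4 ≈ 131.25)
C(-3)*s - 76 = -3*525/4 - 76 = -1575/4 - 76 = -1879/4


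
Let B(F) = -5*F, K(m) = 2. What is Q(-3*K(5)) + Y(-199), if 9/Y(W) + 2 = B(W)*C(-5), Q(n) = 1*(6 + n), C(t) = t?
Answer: -1/553 ≈ -0.0018083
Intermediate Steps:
Q(n) = 6 + n
Y(W) = 9/(-2 + 25*W) (Y(W) = 9/(-2 - 5*W*(-5)) = 9/(-2 + 25*W))
Q(-3*K(5)) + Y(-199) = (6 - 3*2) + 9/(-2 + 25*(-199)) = (6 - 6) + 9/(-2 - 4975) = 0 + 9/(-4977) = 0 + 9*(-1/4977) = 0 - 1/553 = -1/553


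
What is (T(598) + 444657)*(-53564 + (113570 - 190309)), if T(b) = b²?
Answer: -104537015083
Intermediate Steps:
(T(598) + 444657)*(-53564 + (113570 - 190309)) = (598² + 444657)*(-53564 + (113570 - 190309)) = (357604 + 444657)*(-53564 - 76739) = 802261*(-130303) = -104537015083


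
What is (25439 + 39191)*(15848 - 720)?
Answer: 977722640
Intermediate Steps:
(25439 + 39191)*(15848 - 720) = 64630*15128 = 977722640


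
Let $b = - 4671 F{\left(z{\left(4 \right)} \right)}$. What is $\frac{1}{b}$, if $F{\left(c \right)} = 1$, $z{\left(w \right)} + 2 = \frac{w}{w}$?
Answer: $- \frac{1}{4671} \approx -0.00021409$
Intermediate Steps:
$z{\left(w \right)} = -1$ ($z{\left(w \right)} = -2 + \frac{w}{w} = -2 + 1 = -1$)
$b = -4671$ ($b = \left(-4671\right) 1 = -4671$)
$\frac{1}{b} = \frac{1}{-4671} = - \frac{1}{4671}$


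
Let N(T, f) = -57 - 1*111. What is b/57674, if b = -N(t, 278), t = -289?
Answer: 84/28837 ≈ 0.0029129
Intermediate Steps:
N(T, f) = -168 (N(T, f) = -57 - 111 = -168)
b = 168 (b = -1*(-168) = 168)
b/57674 = 168/57674 = 168*(1/57674) = 84/28837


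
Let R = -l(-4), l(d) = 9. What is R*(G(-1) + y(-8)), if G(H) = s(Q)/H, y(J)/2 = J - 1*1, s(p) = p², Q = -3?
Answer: 243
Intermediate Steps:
R = -9 (R = -1*9 = -9)
y(J) = -2 + 2*J (y(J) = 2*(J - 1*1) = 2*(J - 1) = 2*(-1 + J) = -2 + 2*J)
G(H) = 9/H (G(H) = (-3)²/H = 9/H)
R*(G(-1) + y(-8)) = -9*(9/(-1) + (-2 + 2*(-8))) = -9*(9*(-1) + (-2 - 16)) = -9*(-9 - 18) = -9*(-27) = 243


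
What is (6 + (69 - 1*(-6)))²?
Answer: 6561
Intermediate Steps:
(6 + (69 - 1*(-6)))² = (6 + (69 + 6))² = (6 + 75)² = 81² = 6561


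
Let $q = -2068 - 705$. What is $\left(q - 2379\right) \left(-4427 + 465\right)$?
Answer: $20412224$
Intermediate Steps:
$q = -2773$
$\left(q - 2379\right) \left(-4427 + 465\right) = \left(-2773 - 2379\right) \left(-4427 + 465\right) = \left(-5152\right) \left(-3962\right) = 20412224$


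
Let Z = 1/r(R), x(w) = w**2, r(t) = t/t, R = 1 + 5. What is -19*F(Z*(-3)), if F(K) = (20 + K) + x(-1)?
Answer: -342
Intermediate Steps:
R = 6
r(t) = 1
Z = 1 (Z = 1/1 = 1)
F(K) = 21 + K (F(K) = (20 + K) + (-1)**2 = (20 + K) + 1 = 21 + K)
-19*F(Z*(-3)) = -19*(21 + 1*(-3)) = -19*(21 - 3) = -19*18 = -342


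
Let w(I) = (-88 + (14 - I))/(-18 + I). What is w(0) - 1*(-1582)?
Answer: 14275/9 ≈ 1586.1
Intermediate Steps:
w(I) = (-74 - I)/(-18 + I)
w(0) - 1*(-1582) = (-74 - 1*0)/(-18 + 0) - 1*(-1582) = (-74 + 0)/(-18) + 1582 = -1/18*(-74) + 1582 = 37/9 + 1582 = 14275/9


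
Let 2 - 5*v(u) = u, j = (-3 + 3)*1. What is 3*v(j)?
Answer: 6/5 ≈ 1.2000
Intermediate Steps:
j = 0 (j = 0*1 = 0)
v(u) = 2/5 - u/5
3*v(j) = 3*(2/5 - 1/5*0) = 3*(2/5 + 0) = 3*(2/5) = 6/5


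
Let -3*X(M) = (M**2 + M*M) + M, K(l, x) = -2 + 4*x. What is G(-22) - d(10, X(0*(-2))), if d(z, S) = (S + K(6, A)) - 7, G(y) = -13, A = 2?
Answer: -12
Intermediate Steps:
X(M) = -2*M**2/3 - M/3 (X(M) = -((M**2 + M*M) + M)/3 = -((M**2 + M**2) + M)/3 = -(2*M**2 + M)/3 = -(M + 2*M**2)/3 = -2*M**2/3 - M/3)
d(z, S) = -1 + S (d(z, S) = (S + (-2 + 4*2)) - 7 = (S + (-2 + 8)) - 7 = (S + 6) - 7 = (6 + S) - 7 = -1 + S)
G(-22) - d(10, X(0*(-2))) = -13 - (-1 - 0*(-2)*(1 + 2*(0*(-2)))/3) = -13 - (-1 - 1/3*0*(1 + 2*0)) = -13 - (-1 - 1/3*0*(1 + 0)) = -13 - (-1 - 1/3*0*1) = -13 - (-1 + 0) = -13 - 1*(-1) = -13 + 1 = -12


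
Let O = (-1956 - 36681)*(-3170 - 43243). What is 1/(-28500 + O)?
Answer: 1/1793230581 ≈ 5.5765e-10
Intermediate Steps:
O = 1793259081 (O = -38637*(-46413) = 1793259081)
1/(-28500 + O) = 1/(-28500 + 1793259081) = 1/1793230581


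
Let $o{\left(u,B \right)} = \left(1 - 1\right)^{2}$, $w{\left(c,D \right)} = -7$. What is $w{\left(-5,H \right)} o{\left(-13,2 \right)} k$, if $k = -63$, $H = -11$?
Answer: $0$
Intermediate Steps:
$o{\left(u,B \right)} = 0$ ($o{\left(u,B \right)} = 0^{2} = 0$)
$w{\left(-5,H \right)} o{\left(-13,2 \right)} k = \left(-7\right) 0 \left(-63\right) = 0 \left(-63\right) = 0$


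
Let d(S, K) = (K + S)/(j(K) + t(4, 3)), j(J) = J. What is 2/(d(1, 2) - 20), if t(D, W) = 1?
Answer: -2/19 ≈ -0.10526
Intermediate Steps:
d(S, K) = (K + S)/(1 + K) (d(S, K) = (K + S)/(K + 1) = (K + S)/(1 + K))
2/(d(1, 2) - 20) = 2/((2 + 1)/(1 + 2) - 20) = 2/(3/3 - 20) = 2/((1/3)*3 - 20) = 2/(1 - 20) = 2/(-19) = 2*(-1/19) = -2/19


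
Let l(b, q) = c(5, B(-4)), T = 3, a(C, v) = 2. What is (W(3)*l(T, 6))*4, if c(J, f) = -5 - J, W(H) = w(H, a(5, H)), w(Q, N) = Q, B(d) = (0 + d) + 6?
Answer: -120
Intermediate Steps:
B(d) = 6 + d (B(d) = d + 6 = 6 + d)
W(H) = H
l(b, q) = -10 (l(b, q) = -5 - 1*5 = -5 - 5 = -10)
(W(3)*l(T, 6))*4 = (3*(-10))*4 = -30*4 = -120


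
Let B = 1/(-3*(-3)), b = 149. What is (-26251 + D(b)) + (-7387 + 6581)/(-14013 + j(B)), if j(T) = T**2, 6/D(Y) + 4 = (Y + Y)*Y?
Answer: -330722751107639/12598509674 ≈ -26251.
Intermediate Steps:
D(Y) = 6/(-4 + 2*Y**2) (D(Y) = 6/(-4 + (Y + Y)*Y) = 6/(-4 + (2*Y)*Y) = 6/(-4 + 2*Y**2))
B = 1/9 ≈ 0.11111
(-26251 + D(b)) + (-7387 + 6581)/(-14013 + j(B)) = (-26251 + 3/(-2 + 149**2)) + (-7387 + 6581)/(-14013 + (1/9)**2) = (-26251 + 3/(-2 + 22201)) - 806/(-14013 + 1/81) = (-26251 + 3/22199) - 806/(-1135052/81) = (-26251 + 3*(1/22199)) - 806*(-81/1135052) = (-26251 + 3/22199) + 32643/567526 = -582745946/22199 + 32643/567526 = -330722751107639/12598509674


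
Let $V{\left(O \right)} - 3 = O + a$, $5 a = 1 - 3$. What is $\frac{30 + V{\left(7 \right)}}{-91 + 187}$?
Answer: $\frac{33}{80} \approx 0.4125$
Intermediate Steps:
$a = - \frac{2}{5}$ ($a = \frac{1 - 3}{5} = \frac{1}{5} \left(-2\right) = - \frac{2}{5} \approx -0.4$)
$V{\left(O \right)} = \frac{13}{5} + O$ ($V{\left(O \right)} = 3 + \left(O - \frac{2}{5}\right) = 3 + \left(- \frac{2}{5} + O\right) = \frac{13}{5} + O$)
$\frac{30 + V{\left(7 \right)}}{-91 + 187} = \frac{30 + \left(\frac{13}{5} + 7\right)}{-91 + 187} = \frac{30 + \frac{48}{5}}{96} = \frac{198}{5} \cdot \frac{1}{96} = \frac{33}{80}$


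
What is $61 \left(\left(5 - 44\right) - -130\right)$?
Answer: $5551$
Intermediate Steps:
$61 \left(\left(5 - 44\right) - -130\right) = 61 \left(-39 + 130\right) = 61 \cdot 91 = 5551$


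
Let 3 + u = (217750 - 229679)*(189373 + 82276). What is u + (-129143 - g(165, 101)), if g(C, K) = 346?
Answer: -3240630413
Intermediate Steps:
u = -3240500924 (u = -3 + (217750 - 229679)*(189373 + 82276) = -3 - 11929*271649 = -3 - 3240500921 = -3240500924)
u + (-129143 - g(165, 101)) = -3240500924 + (-129143 - 1*346) = -3240500924 + (-129143 - 346) = -3240500924 - 129489 = -3240630413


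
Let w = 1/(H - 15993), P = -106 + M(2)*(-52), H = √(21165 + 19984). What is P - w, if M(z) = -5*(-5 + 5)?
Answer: -27107883407/255734900 + √41149/255734900 ≈ -106.00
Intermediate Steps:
M(z) = 0 (M(z) = -5*0 = 0)
H = √41149 ≈ 202.85
P = -106 (P = -106 + 0*(-52) = -106 + 0 = -106)
w = 1/(-15993 + √41149) (w = 1/(√41149 - 15993) = 1/(-15993 + √41149) ≈ -6.3331e-5)
P - w = -106 - (-15993/255734900 - √41149/255734900) = -106 + (15993/255734900 + √41149/255734900) = -27107883407/255734900 + √41149/255734900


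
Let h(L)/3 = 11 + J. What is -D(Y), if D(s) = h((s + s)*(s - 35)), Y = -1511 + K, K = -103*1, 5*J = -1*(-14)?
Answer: -207/5 ≈ -41.400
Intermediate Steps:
J = 14/5 (J = (-1*(-14))/5 = (⅕)*14 = 14/5 ≈ 2.8000)
K = -103
Y = -1614 (Y = -1511 - 103 = -1614)
h(L) = 207/5 (h(L) = 3*(11 + 14/5) = 3*(69/5) = 207/5)
D(s) = 207/5
-D(Y) = -1*207/5 = -207/5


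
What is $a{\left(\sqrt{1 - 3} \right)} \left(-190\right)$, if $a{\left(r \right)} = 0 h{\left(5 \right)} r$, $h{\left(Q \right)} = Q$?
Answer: $0$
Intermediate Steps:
$a{\left(r \right)} = 0$ ($a{\left(r \right)} = 0 \cdot 5 r = 0 r = 0$)
$a{\left(\sqrt{1 - 3} \right)} \left(-190\right) = 0 \left(-190\right) = 0$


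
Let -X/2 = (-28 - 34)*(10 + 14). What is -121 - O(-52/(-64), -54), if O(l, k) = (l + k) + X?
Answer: -48701/16 ≈ -3043.8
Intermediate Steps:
X = 2976 (X = -2*(-28 - 34)*(10 + 14) = -(-124)*24 = -2*(-1488) = 2976)
O(l, k) = 2976 + k + l (O(l, k) = (l + k) + 2976 = (k + l) + 2976 = 2976 + k + l)
-121 - O(-52/(-64), -54) = -121 - (2976 - 54 - 52/(-64)) = -121 - (2976 - 54 - 52*(-1/64)) = -121 - (2976 - 54 + 13/16) = -121 - 1*46765/16 = -121 - 46765/16 = -48701/16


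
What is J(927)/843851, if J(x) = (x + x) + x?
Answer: 2781/843851 ≈ 0.0032956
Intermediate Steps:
J(x) = 3*x (J(x) = 2*x + x = 3*x)
J(927)/843851 = (3*927)/843851 = 2781*(1/843851) = 2781/843851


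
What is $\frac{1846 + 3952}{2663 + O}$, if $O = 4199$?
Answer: $\frac{2899}{3431} \approx 0.84494$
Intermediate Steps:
$\frac{1846 + 3952}{2663 + O} = \frac{1846 + 3952}{2663 + 4199} = \frac{5798}{6862} = 5798 \cdot \frac{1}{6862} = \frac{2899}{3431}$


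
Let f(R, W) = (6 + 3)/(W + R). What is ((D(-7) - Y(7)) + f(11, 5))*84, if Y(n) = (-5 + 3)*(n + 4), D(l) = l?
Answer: 5229/4 ≈ 1307.3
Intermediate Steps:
f(R, W) = 9/(R + W)
Y(n) = -8 - 2*n (Y(n) = -2*(4 + n) = -8 - 2*n)
((D(-7) - Y(7)) + f(11, 5))*84 = ((-7 - (-8 - 2*7)) + 9/(11 + 5))*84 = ((-7 - (-8 - 14)) + 9/16)*84 = ((-7 - 1*(-22)) + 9*(1/16))*84 = ((-7 + 22) + 9/16)*84 = (15 + 9/16)*84 = (249/16)*84 = 5229/4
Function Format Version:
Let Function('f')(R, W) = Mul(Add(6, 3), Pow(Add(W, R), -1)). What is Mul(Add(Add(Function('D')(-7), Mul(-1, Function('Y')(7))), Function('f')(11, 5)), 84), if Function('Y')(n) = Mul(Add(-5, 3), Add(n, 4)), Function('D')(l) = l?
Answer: Rational(5229, 4) ≈ 1307.3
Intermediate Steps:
Function('f')(R, W) = Mul(9, Pow(Add(R, W), -1))
Function('Y')(n) = Add(-8, Mul(-2, n)) (Function('Y')(n) = Mul(-2, Add(4, n)) = Add(-8, Mul(-2, n)))
Mul(Add(Add(Function('D')(-7), Mul(-1, Function('Y')(7))), Function('f')(11, 5)), 84) = Mul(Add(Add(-7, Mul(-1, Add(-8, Mul(-2, 7)))), Mul(9, Pow(Add(11, 5), -1))), 84) = Mul(Add(Add(-7, Mul(-1, Add(-8, -14))), Mul(9, Pow(16, -1))), 84) = Mul(Add(Add(-7, Mul(-1, -22)), Mul(9, Rational(1, 16))), 84) = Mul(Add(Add(-7, 22), Rational(9, 16)), 84) = Mul(Add(15, Rational(9, 16)), 84) = Mul(Rational(249, 16), 84) = Rational(5229, 4)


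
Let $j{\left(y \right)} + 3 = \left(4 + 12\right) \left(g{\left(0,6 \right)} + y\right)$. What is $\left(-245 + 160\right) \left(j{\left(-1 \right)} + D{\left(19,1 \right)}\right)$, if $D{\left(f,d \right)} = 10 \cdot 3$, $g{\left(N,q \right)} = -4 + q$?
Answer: $-3655$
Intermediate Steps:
$D{\left(f,d \right)} = 30$
$j{\left(y \right)} = 29 + 16 y$ ($j{\left(y \right)} = -3 + \left(4 + 12\right) \left(\left(-4 + 6\right) + y\right) = -3 + 16 \left(2 + y\right) = -3 + \left(32 + 16 y\right) = 29 + 16 y$)
$\left(-245 + 160\right) \left(j{\left(-1 \right)} + D{\left(19,1 \right)}\right) = \left(-245 + 160\right) \left(\left(29 + 16 \left(-1\right)\right) + 30\right) = - 85 \left(\left(29 - 16\right) + 30\right) = - 85 \left(13 + 30\right) = \left(-85\right) 43 = -3655$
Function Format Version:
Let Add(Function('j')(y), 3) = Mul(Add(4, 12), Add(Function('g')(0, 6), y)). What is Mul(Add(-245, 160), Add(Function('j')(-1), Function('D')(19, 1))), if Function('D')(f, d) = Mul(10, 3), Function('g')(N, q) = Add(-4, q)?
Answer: -3655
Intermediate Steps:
Function('D')(f, d) = 30
Function('j')(y) = Add(29, Mul(16, y)) (Function('j')(y) = Add(-3, Mul(Add(4, 12), Add(Add(-4, 6), y))) = Add(-3, Mul(16, Add(2, y))) = Add(-3, Add(32, Mul(16, y))) = Add(29, Mul(16, y)))
Mul(Add(-245, 160), Add(Function('j')(-1), Function('D')(19, 1))) = Mul(Add(-245, 160), Add(Add(29, Mul(16, -1)), 30)) = Mul(-85, Add(Add(29, -16), 30)) = Mul(-85, Add(13, 30)) = Mul(-85, 43) = -3655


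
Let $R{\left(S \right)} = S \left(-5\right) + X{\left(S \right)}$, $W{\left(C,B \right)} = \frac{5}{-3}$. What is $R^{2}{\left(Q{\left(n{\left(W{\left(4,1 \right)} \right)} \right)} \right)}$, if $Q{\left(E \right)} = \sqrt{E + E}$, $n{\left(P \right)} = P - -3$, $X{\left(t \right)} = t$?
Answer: $\frac{128}{3} \approx 42.667$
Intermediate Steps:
$W{\left(C,B \right)} = - \frac{5}{3}$ ($W{\left(C,B \right)} = 5 \left(- \frac{1}{3}\right) = - \frac{5}{3}$)
$n{\left(P \right)} = 3 + P$ ($n{\left(P \right)} = P + 3 = 3 + P$)
$Q{\left(E \right)} = \sqrt{2} \sqrt{E}$ ($Q{\left(E \right)} = \sqrt{2 E} = \sqrt{2} \sqrt{E}$)
$R{\left(S \right)} = - 4 S$ ($R{\left(S \right)} = S \left(-5\right) + S = - 5 S + S = - 4 S$)
$R^{2}{\left(Q{\left(n{\left(W{\left(4,1 \right)} \right)} \right)} \right)} = \left(- 4 \sqrt{2} \sqrt{3 - \frac{5}{3}}\right)^{2} = \left(- 4 \sqrt{2} \sqrt{\frac{4}{3}}\right)^{2} = \left(- 4 \sqrt{2} \frac{2 \sqrt{3}}{3}\right)^{2} = \left(- 4 \frac{2 \sqrt{6}}{3}\right)^{2} = \left(- \frac{8 \sqrt{6}}{3}\right)^{2} = \frac{128}{3}$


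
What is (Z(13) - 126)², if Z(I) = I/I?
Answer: 15625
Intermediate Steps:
Z(I) = 1
(Z(13) - 126)² = (1 - 126)² = (-125)² = 15625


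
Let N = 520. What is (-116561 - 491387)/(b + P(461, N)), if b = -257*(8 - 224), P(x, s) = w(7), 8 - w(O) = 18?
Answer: -303974/27751 ≈ -10.954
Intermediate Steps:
w(O) = -10 (w(O) = 8 - 1*18 = 8 - 18 = -10)
P(x, s) = -10
b = 55512 (b = -257*(-216) = 55512)
(-116561 - 491387)/(b + P(461, N)) = (-116561 - 491387)/(55512 - 10) = -607948/55502 = -607948*1/55502 = -303974/27751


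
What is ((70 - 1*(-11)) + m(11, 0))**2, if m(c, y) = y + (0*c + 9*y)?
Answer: 6561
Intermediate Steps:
m(c, y) = 10*y (m(c, y) = y + (0 + 9*y) = y + 9*y = 10*y)
((70 - 1*(-11)) + m(11, 0))**2 = ((70 - 1*(-11)) + 10*0)**2 = ((70 + 11) + 0)**2 = (81 + 0)**2 = 81**2 = 6561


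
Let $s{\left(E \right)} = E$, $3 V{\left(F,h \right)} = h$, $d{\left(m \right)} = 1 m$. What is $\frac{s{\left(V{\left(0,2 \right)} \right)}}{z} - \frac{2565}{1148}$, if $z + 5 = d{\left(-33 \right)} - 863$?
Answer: $- \frac{6935491}{3103044} \approx -2.2351$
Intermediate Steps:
$d{\left(m \right)} = m$
$V{\left(F,h \right)} = \frac{h}{3}$
$z = -901$ ($z = -5 - 896 = -901$)
$\frac{s{\left(V{\left(0,2 \right)} \right)}}{z} - \frac{2565}{1148} = \frac{\frac{1}{3} \cdot 2}{-901} - \frac{2565}{1148} = \frac{2}{3} \left(- \frac{1}{901}\right) - \frac{2565}{1148} = - \frac{2}{2703} - \frac{2565}{1148} = - \frac{6935491}{3103044}$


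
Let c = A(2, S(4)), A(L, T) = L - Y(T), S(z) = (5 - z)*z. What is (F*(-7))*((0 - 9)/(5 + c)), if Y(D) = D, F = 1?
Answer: 21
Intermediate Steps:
S(z) = z*(5 - z)
A(L, T) = L - T
c = -2 (c = 2 - 4*(5 - 1*4) = 2 - 4*(5 - 4) = 2 - 4 = -2)
(F*(-7))*((0 - 9)/(5 + c)) = (1*(-7))*((0 - 9)/(5 - 2)) = -(-63)/3 = -7*(-3) = 21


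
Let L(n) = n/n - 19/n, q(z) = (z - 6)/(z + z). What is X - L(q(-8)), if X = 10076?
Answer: 70677/7 ≈ 10097.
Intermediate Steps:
q(z) = (-6 + z)/(2*z) (q(z) = (-6 + z)/((2*z)) = (-6 + z)*(1/(2*z)) = (-6 + z)/(2*z))
L(n) = 1 - 19/n
X - L(q(-8)) = 10076 - (-19 + (½)*(-6 - 8)/(-8))/((½)*(-6 - 8)/(-8)) = 10076 - (-19 + (½)*(-⅛)*(-14))/((½)*(-⅛)*(-14)) = 10076 - (-19 + 7/8)/7/8 = 10076 - 8*(-145)/(7*8) = 10076 - 1*(-145/7) = 10076 + 145/7 = 70677/7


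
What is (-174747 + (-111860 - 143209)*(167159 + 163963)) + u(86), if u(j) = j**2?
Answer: -84459124769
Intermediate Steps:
(-174747 + (-111860 - 143209)*(167159 + 163963)) + u(86) = (-174747 + (-111860 - 143209)*(167159 + 163963)) + 86**2 = (-174747 - 255069*331122) + 7396 = (-174747 - 84458957418) + 7396 = -84459132165 + 7396 = -84459124769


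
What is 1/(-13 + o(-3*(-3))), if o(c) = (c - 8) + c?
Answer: -1/3 ≈ -0.33333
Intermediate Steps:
o(c) = -8 + 2*c (o(c) = (-8 + c) + c = -8 + 2*c)
1/(-13 + o(-3*(-3))) = 1/(-13 + (-8 + 2*(-3*(-3)))) = 1/(-13 + (-8 + 2*9)) = 1/(-13 + (-8 + 18)) = 1/(-13 + 10) = 1/(-3) = -1/3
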